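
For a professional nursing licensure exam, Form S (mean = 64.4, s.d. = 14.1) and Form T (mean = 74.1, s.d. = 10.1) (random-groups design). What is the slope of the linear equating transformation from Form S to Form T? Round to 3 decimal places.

A = SD_Y / SD_X = 10.1 / 14.1 = 0.716

0.716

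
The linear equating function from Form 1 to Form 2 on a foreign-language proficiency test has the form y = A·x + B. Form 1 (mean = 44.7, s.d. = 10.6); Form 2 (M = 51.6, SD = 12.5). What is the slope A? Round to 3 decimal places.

1.179

A = SD_Y / SD_X = 12.5 / 10.6 = 1.179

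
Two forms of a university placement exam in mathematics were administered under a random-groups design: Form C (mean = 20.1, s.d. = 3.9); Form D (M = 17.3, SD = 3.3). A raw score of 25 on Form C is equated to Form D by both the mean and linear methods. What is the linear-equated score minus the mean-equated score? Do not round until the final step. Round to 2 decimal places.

Mean-equated: 25 + (17.3 − 20.1) = 22.20
Linear-equated: (3.3/3.9)(25 − 20.1) + 17.3 = 21.446
Difference = 21.446 − 22.20 = -0.75

-0.75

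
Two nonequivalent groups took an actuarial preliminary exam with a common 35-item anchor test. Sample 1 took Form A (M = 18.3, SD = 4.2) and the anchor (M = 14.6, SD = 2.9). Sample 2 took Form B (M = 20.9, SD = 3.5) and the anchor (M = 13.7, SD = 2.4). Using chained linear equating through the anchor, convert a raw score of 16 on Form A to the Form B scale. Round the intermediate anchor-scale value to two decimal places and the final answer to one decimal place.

19.9

Form A → anchor (Sample 1): v = (2.9/4.2)(16 − 18.3) + 14.6 = 13.01
anchor → Form B (Sample 2): y = (3.5/2.4)(13.01 − 13.7) + 20.9 = 19.9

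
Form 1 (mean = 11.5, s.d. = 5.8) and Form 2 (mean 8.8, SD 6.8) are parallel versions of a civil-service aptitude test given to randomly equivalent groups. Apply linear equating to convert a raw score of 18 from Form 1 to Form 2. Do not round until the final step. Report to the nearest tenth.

16.4

Linear equating: y = (SD_Y/SD_X)(x − M_X) + M_Y
y = (6.8/5.8)(18 − 11.5) + 8.8
y = 1.172414 × 6.5 + 8.8 = 7.6207 + 8.8 = 16.4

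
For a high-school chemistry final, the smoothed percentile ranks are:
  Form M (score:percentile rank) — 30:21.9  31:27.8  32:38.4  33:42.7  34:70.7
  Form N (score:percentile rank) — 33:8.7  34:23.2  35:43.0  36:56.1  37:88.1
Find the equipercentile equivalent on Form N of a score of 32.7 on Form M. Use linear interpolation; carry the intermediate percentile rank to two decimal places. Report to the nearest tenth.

PR of 32.7 on Form M: 38.4 + (32.7 − 32)/(33 − 32) × (42.7 − 38.4) = 41.41
On Form N, PR 41.41 falls between score 34 (PR 23.2) and 35 (PR 43.0).
Interpolate: 34 + (41.41 − 23.2)/(43.0 − 23.2) × (35 − 34) = 34.9

34.9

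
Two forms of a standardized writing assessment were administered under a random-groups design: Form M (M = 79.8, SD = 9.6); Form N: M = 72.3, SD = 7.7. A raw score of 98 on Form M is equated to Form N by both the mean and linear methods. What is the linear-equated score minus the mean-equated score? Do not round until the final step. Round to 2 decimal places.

Mean-equated: 98 + (72.3 − 79.8) = 90.50
Linear-equated: (7.7/9.6)(98 − 79.8) + 72.3 = 86.898
Difference = 86.898 − 90.50 = -3.60

-3.60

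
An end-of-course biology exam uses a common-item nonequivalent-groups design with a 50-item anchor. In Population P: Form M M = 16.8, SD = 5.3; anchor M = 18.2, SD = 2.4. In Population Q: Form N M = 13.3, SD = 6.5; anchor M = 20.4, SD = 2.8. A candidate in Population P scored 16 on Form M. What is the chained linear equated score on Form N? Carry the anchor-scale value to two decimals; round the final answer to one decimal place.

Form M → anchor (Population P): v = (2.4/5.3)(16 − 16.8) + 18.2 = 17.84
anchor → Form N (Population Q): y = (6.5/2.8)(17.84 − 20.4) + 13.3 = 7.4

7.4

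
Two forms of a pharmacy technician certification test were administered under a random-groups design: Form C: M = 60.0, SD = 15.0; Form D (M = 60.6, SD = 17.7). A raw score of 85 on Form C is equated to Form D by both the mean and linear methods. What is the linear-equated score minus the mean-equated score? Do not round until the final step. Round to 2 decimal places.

Mean-equated: 85 + (60.6 − 60.0) = 85.60
Linear-equated: (17.7/15.0)(85 − 60.0) + 60.6 = 90.100
Difference = 90.100 − 85.60 = 4.50

4.50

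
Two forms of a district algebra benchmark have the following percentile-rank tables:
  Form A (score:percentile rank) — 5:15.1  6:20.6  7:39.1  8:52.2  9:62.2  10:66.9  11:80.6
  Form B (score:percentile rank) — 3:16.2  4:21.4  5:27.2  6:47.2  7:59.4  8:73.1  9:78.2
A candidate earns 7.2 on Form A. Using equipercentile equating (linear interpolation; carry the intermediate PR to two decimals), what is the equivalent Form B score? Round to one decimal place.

PR of 7.2 on Form A: 39.1 + (7.2 − 7)/(8 − 7) × (52.2 − 39.1) = 41.72
On Form B, PR 41.72 falls between score 5 (PR 27.2) and 6 (PR 47.2).
Interpolate: 5 + (41.72 − 27.2)/(47.2 − 27.2) × (6 − 5) = 5.7

5.7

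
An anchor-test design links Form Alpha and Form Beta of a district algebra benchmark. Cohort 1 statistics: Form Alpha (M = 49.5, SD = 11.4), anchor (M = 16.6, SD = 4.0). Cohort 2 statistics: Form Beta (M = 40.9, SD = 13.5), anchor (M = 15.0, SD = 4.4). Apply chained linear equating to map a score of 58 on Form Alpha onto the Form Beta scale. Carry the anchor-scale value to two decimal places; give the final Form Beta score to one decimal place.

55.0

Form Alpha → anchor (Cohort 1): v = (4.0/11.4)(58 − 49.5) + 16.6 = 19.58
anchor → Form Beta (Cohort 2): y = (13.5/4.4)(19.58 − 15.0) + 40.9 = 55.0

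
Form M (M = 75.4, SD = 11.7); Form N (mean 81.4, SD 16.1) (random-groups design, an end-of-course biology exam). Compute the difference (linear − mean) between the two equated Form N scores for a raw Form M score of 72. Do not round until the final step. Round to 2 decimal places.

Mean-equated: 72 + (81.4 − 75.4) = 78.00
Linear-equated: (16.1/11.7)(72 − 75.4) + 81.4 = 76.721
Difference = 76.721 − 78.00 = -1.28

-1.28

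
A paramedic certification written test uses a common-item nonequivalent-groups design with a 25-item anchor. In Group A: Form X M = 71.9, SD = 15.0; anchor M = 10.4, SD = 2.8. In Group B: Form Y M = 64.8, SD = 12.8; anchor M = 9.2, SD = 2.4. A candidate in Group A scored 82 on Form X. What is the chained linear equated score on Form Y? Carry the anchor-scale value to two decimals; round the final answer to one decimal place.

Form X → anchor (Group A): v = (2.8/15.0)(82 − 71.9) + 10.4 = 12.29
anchor → Form Y (Group B): y = (12.8/2.4)(12.29 − 9.2) + 64.8 = 81.3

81.3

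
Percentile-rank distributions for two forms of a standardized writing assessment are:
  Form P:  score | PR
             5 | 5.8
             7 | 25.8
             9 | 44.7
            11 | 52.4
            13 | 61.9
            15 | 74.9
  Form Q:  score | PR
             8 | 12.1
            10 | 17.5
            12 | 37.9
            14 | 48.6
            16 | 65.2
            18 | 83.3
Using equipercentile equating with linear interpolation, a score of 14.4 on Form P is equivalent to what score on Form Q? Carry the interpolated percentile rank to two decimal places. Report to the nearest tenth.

PR of 14.4 on Form P: 61.9 + (14.4 − 13)/(15 − 13) × (74.9 − 61.9) = 71.00
On Form Q, PR 71.00 falls between score 16 (PR 65.2) and 18 (PR 83.3).
Interpolate: 16 + (71.00 − 65.2)/(83.3 − 65.2) × (18 − 16) = 16.6

16.6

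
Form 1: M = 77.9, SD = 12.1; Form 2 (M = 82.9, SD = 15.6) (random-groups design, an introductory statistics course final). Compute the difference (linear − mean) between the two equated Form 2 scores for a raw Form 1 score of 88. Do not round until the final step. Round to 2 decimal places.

2.92

Mean-equated: 88 + (82.9 − 77.9) = 93.00
Linear-equated: (15.6/12.1)(88 − 77.9) + 82.9 = 95.921
Difference = 95.921 − 93.00 = 2.92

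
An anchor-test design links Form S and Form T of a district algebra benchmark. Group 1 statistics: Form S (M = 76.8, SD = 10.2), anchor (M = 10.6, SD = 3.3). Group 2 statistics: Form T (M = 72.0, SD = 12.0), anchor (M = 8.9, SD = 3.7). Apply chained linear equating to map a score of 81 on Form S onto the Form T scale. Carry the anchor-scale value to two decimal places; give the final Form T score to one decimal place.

Form S → anchor (Group 1): v = (3.3/10.2)(81 − 76.8) + 10.6 = 11.96
anchor → Form T (Group 2): y = (12.0/3.7)(11.96 − 8.9) + 72.0 = 81.9

81.9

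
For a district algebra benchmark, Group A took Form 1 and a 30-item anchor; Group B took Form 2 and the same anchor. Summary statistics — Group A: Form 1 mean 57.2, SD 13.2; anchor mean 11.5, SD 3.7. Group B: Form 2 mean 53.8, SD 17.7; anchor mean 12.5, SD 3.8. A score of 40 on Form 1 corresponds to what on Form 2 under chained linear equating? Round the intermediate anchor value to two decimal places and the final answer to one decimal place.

Form 1 → anchor (Group A): v = (3.7/13.2)(40 − 57.2) + 11.5 = 6.68
anchor → Form 2 (Group B): y = (17.7/3.8)(6.68 − 12.5) + 53.8 = 26.7

26.7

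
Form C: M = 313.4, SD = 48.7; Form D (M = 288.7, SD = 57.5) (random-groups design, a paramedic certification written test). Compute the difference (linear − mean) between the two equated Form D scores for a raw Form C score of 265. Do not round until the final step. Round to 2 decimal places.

-8.75

Mean-equated: 265 + (288.7 − 313.4) = 240.30
Linear-equated: (57.5/48.7)(265 − 313.4) + 288.7 = 231.554
Difference = 231.554 − 240.30 = -8.75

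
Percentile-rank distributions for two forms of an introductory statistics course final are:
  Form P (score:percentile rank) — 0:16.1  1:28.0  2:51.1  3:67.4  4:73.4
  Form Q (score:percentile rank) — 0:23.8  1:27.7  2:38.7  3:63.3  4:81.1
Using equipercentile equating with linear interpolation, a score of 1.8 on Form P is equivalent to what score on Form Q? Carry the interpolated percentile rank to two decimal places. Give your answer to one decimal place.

2.3

PR of 1.8 on Form P: 28.0 + (1.8 − 1)/(2 − 1) × (51.1 − 28.0) = 46.48
On Form Q, PR 46.48 falls between score 2 (PR 38.7) and 3 (PR 63.3).
Interpolate: 2 + (46.48 − 38.7)/(63.3 − 38.7) × (3 − 2) = 2.3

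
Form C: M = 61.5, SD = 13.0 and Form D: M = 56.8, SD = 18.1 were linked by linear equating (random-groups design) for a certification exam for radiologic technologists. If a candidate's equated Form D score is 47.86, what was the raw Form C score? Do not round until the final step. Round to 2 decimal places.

Invert y = (SD_Y/SD_X)(x − M_X) + M_Y:
x = (SD_X/SD_Y)(y − M_Y) + M_X = (13.0/18.1)(47.86 − 56.8) + 61.5
x = 0.718232 × -8.940 + 61.5 = 55.08

55.08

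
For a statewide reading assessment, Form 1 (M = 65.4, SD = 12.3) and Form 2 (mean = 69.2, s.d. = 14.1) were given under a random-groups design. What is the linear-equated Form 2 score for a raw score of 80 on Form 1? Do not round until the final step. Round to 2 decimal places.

85.94

Linear equating: y = (SD_Y/SD_X)(x − M_X) + M_Y
y = (14.1/12.3)(80 − 65.4) + 69.2
y = 1.146341 × 14.6 + 69.2 = 16.7366 + 69.2 = 85.94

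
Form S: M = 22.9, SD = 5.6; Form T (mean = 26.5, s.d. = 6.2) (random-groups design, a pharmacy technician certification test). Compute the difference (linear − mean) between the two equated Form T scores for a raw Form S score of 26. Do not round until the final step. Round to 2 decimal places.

0.33

Mean-equated: 26 + (26.5 − 22.9) = 29.60
Linear-equated: (6.2/5.6)(26 − 22.9) + 26.5 = 29.932
Difference = 29.932 − 29.60 = 0.33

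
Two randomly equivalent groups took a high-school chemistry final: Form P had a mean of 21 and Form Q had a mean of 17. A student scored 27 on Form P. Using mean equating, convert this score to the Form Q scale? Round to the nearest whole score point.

23

Mean equating: y = x + (M_Y − M_X) = 27 + (17 − 21) = 23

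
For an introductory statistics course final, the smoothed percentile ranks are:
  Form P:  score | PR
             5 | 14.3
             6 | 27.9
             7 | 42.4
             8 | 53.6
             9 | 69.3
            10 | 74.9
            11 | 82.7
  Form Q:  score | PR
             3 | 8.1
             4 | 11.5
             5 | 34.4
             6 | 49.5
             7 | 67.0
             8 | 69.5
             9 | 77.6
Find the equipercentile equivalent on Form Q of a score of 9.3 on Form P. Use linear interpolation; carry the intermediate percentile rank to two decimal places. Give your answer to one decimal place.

8.2

PR of 9.3 on Form P: 69.3 + (9.3 − 9)/(10 − 9) × (74.9 − 69.3) = 70.98
On Form Q, PR 70.98 falls between score 8 (PR 69.5) and 9 (PR 77.6).
Interpolate: 8 + (70.98 − 69.5)/(77.6 − 69.5) × (9 − 8) = 8.2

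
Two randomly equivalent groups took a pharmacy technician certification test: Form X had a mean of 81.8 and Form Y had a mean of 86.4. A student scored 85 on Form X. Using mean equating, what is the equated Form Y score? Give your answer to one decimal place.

89.6

Mean equating: y = x + (M_Y − M_X) = 85 + (86.4 − 81.8) = 89.6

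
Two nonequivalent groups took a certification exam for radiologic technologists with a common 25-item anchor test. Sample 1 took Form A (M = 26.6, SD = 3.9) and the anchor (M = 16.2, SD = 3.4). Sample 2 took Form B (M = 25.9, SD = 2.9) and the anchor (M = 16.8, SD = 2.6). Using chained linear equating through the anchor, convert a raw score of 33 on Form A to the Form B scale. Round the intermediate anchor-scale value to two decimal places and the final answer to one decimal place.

31.5

Form A → anchor (Sample 1): v = (3.4/3.9)(33 − 26.6) + 16.2 = 21.78
anchor → Form B (Sample 2): y = (2.9/2.6)(21.78 − 16.8) + 25.9 = 31.5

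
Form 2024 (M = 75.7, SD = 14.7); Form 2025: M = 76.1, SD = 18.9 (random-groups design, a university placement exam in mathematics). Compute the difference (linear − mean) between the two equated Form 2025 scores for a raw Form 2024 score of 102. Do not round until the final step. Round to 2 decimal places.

Mean-equated: 102 + (76.1 − 75.7) = 102.40
Linear-equated: (18.9/14.7)(102 − 75.7) + 76.1 = 109.914
Difference = 109.914 − 102.40 = 7.51

7.51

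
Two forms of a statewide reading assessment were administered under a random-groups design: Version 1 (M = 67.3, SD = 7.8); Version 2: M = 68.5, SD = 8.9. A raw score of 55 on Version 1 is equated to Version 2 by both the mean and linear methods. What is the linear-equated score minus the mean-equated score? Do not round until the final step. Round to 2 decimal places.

-1.73

Mean-equated: 55 + (68.5 − 67.3) = 56.20
Linear-equated: (8.9/7.8)(55 − 67.3) + 68.5 = 54.465
Difference = 54.465 − 56.20 = -1.73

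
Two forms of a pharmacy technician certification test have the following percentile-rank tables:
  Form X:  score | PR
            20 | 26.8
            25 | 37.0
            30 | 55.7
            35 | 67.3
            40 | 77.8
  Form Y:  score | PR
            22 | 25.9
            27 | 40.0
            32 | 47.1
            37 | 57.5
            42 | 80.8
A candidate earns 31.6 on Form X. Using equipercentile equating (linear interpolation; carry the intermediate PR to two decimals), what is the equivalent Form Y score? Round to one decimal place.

PR of 31.6 on Form X: 55.7 + (31.6 − 30)/(35 − 30) × (67.3 − 55.7) = 59.41
On Form Y, PR 59.41 falls between score 37 (PR 57.5) and 42 (PR 80.8).
Interpolate: 37 + (59.41 − 57.5)/(80.8 − 57.5) × (42 − 37) = 37.4

37.4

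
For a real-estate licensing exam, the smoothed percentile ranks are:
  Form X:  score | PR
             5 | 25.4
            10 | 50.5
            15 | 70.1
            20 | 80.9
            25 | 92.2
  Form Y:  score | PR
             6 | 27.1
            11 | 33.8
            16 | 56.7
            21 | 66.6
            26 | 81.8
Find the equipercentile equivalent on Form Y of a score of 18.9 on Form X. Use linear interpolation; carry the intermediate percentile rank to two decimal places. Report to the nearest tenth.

24.9

PR of 18.9 on Form X: 70.1 + (18.9 − 15)/(20 − 15) × (80.9 − 70.1) = 78.52
On Form Y, PR 78.52 falls between score 21 (PR 66.6) and 26 (PR 81.8).
Interpolate: 21 + (78.52 − 66.6)/(81.8 − 66.6) × (26 − 21) = 24.9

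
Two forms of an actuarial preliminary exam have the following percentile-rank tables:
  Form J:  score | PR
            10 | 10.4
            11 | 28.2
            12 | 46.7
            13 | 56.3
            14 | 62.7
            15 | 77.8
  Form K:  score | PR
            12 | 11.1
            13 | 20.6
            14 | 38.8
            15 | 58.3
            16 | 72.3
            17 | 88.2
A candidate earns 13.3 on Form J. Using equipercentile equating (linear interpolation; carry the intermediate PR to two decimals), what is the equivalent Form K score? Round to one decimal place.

PR of 13.3 on Form J: 56.3 + (13.3 − 13)/(14 − 13) × (62.7 − 56.3) = 58.22
On Form K, PR 58.22 falls between score 14 (PR 38.8) and 15 (PR 58.3).
Interpolate: 14 + (58.22 − 38.8)/(58.3 − 38.8) × (15 − 14) = 15.0

15.0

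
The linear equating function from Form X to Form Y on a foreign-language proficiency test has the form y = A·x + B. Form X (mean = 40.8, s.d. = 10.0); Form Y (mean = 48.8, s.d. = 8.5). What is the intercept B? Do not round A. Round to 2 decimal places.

14.12

A = SD_Y / SD_X = 8.5 / 10.0 = 0.850000
B = M_Y − A·M_X = 48.8 − 0.850000 × 40.8 = 14.12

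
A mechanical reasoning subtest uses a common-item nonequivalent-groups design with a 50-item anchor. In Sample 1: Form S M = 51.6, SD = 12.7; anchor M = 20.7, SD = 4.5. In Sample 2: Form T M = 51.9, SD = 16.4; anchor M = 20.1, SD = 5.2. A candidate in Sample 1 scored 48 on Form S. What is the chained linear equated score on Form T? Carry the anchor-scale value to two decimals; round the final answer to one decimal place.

49.8

Form S → anchor (Sample 1): v = (4.5/12.7)(48 − 51.6) + 20.7 = 19.42
anchor → Form T (Sample 2): y = (16.4/5.2)(19.42 − 20.1) + 51.9 = 49.8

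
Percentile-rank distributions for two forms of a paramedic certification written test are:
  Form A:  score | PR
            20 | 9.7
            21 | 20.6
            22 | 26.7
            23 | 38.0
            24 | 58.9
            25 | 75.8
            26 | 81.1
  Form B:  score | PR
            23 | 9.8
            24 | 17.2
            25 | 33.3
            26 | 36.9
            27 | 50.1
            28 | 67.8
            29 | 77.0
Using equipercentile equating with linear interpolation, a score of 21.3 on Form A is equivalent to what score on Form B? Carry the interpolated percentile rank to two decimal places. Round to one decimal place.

PR of 21.3 on Form A: 20.6 + (21.3 − 21)/(22 − 21) × (26.7 − 20.6) = 22.43
On Form B, PR 22.43 falls between score 24 (PR 17.2) and 25 (PR 33.3).
Interpolate: 24 + (22.43 − 17.2)/(33.3 − 17.2) × (25 − 24) = 24.3

24.3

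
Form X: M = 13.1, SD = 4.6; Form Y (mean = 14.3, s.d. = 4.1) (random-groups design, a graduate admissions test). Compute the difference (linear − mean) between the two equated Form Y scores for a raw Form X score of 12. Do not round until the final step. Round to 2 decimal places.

Mean-equated: 12 + (14.3 − 13.1) = 13.20
Linear-equated: (4.1/4.6)(12 − 13.1) + 14.3 = 13.320
Difference = 13.320 − 13.20 = 0.12

0.12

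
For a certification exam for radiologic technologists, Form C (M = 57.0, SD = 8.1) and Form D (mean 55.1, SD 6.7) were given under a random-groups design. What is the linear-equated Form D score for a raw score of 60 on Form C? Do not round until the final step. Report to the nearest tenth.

Linear equating: y = (SD_Y/SD_X)(x − M_X) + M_Y
y = (6.7/8.1)(60 − 57.0) + 55.1
y = 0.827160 × 3.0 + 55.1 = 2.4815 + 55.1 = 57.6

57.6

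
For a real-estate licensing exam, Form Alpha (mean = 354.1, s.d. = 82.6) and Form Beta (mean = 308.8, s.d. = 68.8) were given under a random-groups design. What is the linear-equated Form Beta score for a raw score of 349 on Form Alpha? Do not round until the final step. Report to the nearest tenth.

Linear equating: y = (SD_Y/SD_X)(x − M_X) + M_Y
y = (68.8/82.6)(349 − 354.1) + 308.8
y = 0.832930 × -5.1 + 308.8 = -4.2479 + 308.8 = 304.6

304.6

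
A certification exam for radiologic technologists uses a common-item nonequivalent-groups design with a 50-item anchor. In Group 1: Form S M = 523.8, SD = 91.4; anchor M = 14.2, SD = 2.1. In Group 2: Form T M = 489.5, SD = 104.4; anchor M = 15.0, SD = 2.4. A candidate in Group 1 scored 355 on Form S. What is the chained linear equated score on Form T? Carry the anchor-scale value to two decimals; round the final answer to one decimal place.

285.9

Form S → anchor (Group 1): v = (2.1/91.4)(355 − 523.8) + 14.2 = 10.32
anchor → Form T (Group 2): y = (104.4/2.4)(10.32 − 15.0) + 489.5 = 285.9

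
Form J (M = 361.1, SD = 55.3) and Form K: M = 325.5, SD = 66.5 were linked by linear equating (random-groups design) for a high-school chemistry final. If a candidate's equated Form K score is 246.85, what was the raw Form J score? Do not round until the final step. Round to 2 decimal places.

295.70

Invert y = (SD_Y/SD_X)(x − M_X) + M_Y:
x = (SD_X/SD_Y)(y − M_Y) + M_X = (55.3/66.5)(246.85 − 325.5) + 361.1
x = 0.831579 × -78.650 + 361.1 = 295.70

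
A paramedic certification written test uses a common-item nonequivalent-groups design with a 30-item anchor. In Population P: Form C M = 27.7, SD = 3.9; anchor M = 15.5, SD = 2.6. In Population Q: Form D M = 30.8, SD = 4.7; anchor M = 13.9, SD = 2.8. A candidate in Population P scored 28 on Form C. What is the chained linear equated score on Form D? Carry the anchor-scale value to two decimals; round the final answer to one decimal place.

Form C → anchor (Population P): v = (2.6/3.9)(28 − 27.7) + 15.5 = 15.70
anchor → Form D (Population Q): y = (4.7/2.8)(15.70 − 13.9) + 30.8 = 33.8

33.8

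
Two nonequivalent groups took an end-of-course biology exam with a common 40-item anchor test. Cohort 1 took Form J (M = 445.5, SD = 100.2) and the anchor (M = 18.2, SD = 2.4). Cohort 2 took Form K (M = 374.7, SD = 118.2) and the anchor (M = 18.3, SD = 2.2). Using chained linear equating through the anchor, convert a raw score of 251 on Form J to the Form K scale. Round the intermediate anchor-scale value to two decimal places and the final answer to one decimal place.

Form J → anchor (Cohort 1): v = (2.4/100.2)(251 − 445.5) + 18.2 = 13.54
anchor → Form K (Cohort 2): y = (118.2/2.2)(13.54 − 18.3) + 374.7 = 119.0

119.0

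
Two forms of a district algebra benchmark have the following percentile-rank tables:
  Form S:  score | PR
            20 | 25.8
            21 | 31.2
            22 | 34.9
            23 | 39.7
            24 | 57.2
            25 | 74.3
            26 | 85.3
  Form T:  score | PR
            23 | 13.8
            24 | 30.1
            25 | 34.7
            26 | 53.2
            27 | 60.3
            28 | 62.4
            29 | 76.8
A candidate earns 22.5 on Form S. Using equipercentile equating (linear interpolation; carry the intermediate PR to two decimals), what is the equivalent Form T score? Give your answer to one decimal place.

25.1

PR of 22.5 on Form S: 34.9 + (22.5 − 22)/(23 − 22) × (39.7 − 34.9) = 37.30
On Form T, PR 37.30 falls between score 25 (PR 34.7) and 26 (PR 53.2).
Interpolate: 25 + (37.30 − 34.7)/(53.2 − 34.7) × (26 − 25) = 25.1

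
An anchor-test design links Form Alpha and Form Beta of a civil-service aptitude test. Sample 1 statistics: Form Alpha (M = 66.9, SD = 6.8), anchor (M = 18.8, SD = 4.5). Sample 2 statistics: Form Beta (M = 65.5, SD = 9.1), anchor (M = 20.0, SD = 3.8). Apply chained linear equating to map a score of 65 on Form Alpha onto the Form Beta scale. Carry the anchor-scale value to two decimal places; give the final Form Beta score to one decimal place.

Form Alpha → anchor (Sample 1): v = (4.5/6.8)(65 − 66.9) + 18.8 = 17.54
anchor → Form Beta (Sample 2): y = (9.1/3.8)(17.54 − 20.0) + 65.5 = 59.6

59.6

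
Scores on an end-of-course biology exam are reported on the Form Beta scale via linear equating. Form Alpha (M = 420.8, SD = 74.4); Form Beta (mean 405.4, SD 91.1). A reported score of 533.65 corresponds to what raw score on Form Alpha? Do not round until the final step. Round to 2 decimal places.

525.54

Invert y = (SD_Y/SD_X)(x − M_X) + M_Y:
x = (SD_X/SD_Y)(y − M_Y) + M_X = (74.4/91.1)(533.65 − 405.4) + 420.8
x = 0.816685 × 128.250 + 420.8 = 525.54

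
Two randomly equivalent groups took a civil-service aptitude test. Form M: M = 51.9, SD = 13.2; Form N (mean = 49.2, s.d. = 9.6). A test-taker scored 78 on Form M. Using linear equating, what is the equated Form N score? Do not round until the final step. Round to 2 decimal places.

Linear equating: y = (SD_Y/SD_X)(x − M_X) + M_Y
y = (9.6/13.2)(78 − 51.9) + 49.2
y = 0.727273 × 26.1 + 49.2 = 18.9818 + 49.2 = 68.18

68.18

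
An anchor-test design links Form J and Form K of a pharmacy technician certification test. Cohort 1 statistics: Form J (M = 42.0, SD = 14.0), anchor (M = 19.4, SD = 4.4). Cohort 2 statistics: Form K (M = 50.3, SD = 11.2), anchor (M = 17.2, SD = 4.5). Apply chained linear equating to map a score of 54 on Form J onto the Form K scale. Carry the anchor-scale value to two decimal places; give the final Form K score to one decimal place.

Form J → anchor (Cohort 1): v = (4.4/14.0)(54 − 42.0) + 19.4 = 23.17
anchor → Form K (Cohort 2): y = (11.2/4.5)(23.17 − 17.2) + 50.3 = 65.2

65.2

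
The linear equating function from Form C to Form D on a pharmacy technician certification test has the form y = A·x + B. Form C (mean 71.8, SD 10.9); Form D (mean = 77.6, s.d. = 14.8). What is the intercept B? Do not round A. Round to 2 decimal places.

-19.89

A = SD_Y / SD_X = 14.8 / 10.9 = 1.357798
B = M_Y − A·M_X = 77.6 − 1.357798 × 71.8 = -19.89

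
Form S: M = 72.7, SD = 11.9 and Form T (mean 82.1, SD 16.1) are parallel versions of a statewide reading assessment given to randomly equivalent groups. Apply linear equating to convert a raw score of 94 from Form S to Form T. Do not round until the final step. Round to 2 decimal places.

Linear equating: y = (SD_Y/SD_X)(x − M_X) + M_Y
y = (16.1/11.9)(94 − 72.7) + 82.1
y = 1.352941 × 21.3 + 82.1 = 28.8176 + 82.1 = 110.92

110.92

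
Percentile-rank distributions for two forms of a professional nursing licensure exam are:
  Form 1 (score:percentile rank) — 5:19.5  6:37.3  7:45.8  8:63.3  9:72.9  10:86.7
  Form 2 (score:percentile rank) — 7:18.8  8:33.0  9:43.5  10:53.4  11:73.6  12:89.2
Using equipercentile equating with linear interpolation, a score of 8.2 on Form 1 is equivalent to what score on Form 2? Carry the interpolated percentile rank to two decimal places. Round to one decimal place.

PR of 8.2 on Form 1: 63.3 + (8.2 − 8)/(9 − 8) × (72.9 − 63.3) = 65.22
On Form 2, PR 65.22 falls between score 10 (PR 53.4) and 11 (PR 73.6).
Interpolate: 10 + (65.22 − 53.4)/(73.6 − 53.4) × (11 − 10) = 10.6

10.6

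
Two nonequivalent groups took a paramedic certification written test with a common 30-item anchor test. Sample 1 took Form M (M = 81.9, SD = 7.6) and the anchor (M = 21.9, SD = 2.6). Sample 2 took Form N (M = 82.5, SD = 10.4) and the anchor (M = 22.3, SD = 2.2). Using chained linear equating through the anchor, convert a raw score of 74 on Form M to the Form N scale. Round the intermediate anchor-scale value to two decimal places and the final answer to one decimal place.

Form M → anchor (Sample 1): v = (2.6/7.6)(74 − 81.9) + 21.9 = 19.20
anchor → Form N (Sample 2): y = (10.4/2.2)(19.20 − 22.3) + 82.5 = 67.8

67.8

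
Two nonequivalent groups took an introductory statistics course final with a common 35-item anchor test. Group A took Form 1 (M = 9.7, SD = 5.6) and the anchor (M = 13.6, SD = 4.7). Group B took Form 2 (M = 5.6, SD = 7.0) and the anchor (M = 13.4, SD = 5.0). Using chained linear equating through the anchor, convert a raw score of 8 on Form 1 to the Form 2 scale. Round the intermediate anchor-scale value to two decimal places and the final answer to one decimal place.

Form 1 → anchor (Group A): v = (4.7/5.6)(8 − 9.7) + 13.6 = 12.17
anchor → Form 2 (Group B): y = (7.0/5.0)(12.17 − 13.4) + 5.6 = 3.9

3.9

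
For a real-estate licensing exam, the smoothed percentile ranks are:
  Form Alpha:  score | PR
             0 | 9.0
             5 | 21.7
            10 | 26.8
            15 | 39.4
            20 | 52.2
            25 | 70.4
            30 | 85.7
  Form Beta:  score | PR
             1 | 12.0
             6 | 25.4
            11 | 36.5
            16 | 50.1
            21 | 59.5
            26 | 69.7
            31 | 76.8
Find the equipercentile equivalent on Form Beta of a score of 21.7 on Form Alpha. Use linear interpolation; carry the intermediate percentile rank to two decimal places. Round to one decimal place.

20.4

PR of 21.7 on Form Alpha: 52.2 + (21.7 − 20)/(25 − 20) × (70.4 − 52.2) = 58.39
On Form Beta, PR 58.39 falls between score 16 (PR 50.1) and 21 (PR 59.5).
Interpolate: 16 + (58.39 − 50.1)/(59.5 − 50.1) × (21 − 16) = 20.4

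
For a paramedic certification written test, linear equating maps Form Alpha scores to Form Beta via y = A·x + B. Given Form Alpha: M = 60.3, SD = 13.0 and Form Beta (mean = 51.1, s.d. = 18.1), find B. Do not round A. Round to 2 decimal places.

-32.86

A = SD_Y / SD_X = 18.1 / 13.0 = 1.392308
B = M_Y − A·M_X = 51.1 − 1.392308 × 60.3 = -32.86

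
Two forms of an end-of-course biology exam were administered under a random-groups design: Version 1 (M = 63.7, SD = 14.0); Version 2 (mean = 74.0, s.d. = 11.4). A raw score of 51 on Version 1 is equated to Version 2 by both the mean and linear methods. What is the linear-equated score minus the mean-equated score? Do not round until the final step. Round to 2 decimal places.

2.36

Mean-equated: 51 + (74.0 − 63.7) = 61.30
Linear-equated: (11.4/14.0)(51 − 63.7) + 74.0 = 63.659
Difference = 63.659 − 61.30 = 2.36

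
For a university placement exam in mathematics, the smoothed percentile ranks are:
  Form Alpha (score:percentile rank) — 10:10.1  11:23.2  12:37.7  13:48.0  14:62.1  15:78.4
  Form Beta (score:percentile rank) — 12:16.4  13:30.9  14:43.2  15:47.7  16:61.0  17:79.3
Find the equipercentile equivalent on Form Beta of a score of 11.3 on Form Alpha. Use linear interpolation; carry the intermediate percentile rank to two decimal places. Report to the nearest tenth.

12.8

PR of 11.3 on Form Alpha: 23.2 + (11.3 − 11)/(12 − 11) × (37.7 − 23.2) = 27.55
On Form Beta, PR 27.55 falls between score 12 (PR 16.4) and 13 (PR 30.9).
Interpolate: 12 + (27.55 − 16.4)/(30.9 − 16.4) × (13 − 12) = 12.8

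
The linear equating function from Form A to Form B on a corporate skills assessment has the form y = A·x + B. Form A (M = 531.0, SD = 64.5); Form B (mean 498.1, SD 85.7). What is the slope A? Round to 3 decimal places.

A = SD_Y / SD_X = 85.7 / 64.5 = 1.329

1.329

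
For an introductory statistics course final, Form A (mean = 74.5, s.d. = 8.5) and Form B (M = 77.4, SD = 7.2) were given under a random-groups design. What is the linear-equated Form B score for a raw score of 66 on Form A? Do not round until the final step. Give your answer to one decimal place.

70.2

Linear equating: y = (SD_Y/SD_X)(x − M_X) + M_Y
y = (7.2/8.5)(66 − 74.5) + 77.4
y = 0.847059 × -8.5 + 77.4 = -7.2000 + 77.4 = 70.2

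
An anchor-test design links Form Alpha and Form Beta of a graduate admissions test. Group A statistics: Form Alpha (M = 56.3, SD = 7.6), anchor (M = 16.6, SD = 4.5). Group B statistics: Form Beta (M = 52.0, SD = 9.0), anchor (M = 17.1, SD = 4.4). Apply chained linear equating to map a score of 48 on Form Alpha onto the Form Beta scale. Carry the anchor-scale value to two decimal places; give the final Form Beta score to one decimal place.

Form Alpha → anchor (Group A): v = (4.5/7.6)(48 − 56.3) + 16.6 = 11.69
anchor → Form Beta (Group B): y = (9.0/4.4)(11.69 − 17.1) + 52.0 = 40.9

40.9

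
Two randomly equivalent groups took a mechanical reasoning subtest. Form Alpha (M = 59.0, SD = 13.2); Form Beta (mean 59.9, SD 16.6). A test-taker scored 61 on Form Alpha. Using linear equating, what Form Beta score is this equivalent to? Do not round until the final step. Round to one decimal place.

Linear equating: y = (SD_Y/SD_X)(x − M_X) + M_Y
y = (16.6/13.2)(61 − 59.0) + 59.9
y = 1.257576 × 2.0 + 59.9 = 2.5152 + 59.9 = 62.4

62.4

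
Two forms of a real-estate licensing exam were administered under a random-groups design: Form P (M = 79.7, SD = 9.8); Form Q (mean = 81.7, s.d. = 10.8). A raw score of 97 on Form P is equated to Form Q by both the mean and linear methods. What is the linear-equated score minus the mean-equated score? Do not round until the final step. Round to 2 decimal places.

1.77

Mean-equated: 97 + (81.7 − 79.7) = 99.00
Linear-equated: (10.8/9.8)(97 − 79.7) + 81.7 = 100.765
Difference = 100.765 − 99.00 = 1.77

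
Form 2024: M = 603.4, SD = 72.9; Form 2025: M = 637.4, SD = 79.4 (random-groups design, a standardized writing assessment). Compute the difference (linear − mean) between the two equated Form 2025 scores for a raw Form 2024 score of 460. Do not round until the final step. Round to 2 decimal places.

Mean-equated: 460 + (637.4 − 603.4) = 494.00
Linear-equated: (79.4/72.9)(460 − 603.4) + 637.4 = 481.214
Difference = 481.214 − 494.00 = -12.79

-12.79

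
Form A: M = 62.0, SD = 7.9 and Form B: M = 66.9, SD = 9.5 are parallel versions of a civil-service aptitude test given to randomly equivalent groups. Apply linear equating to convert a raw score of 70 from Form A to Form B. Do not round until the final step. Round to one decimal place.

Linear equating: y = (SD_Y/SD_X)(x − M_X) + M_Y
y = (9.5/7.9)(70 − 62.0) + 66.9
y = 1.202532 × 8.0 + 66.9 = 9.6203 + 66.9 = 76.5

76.5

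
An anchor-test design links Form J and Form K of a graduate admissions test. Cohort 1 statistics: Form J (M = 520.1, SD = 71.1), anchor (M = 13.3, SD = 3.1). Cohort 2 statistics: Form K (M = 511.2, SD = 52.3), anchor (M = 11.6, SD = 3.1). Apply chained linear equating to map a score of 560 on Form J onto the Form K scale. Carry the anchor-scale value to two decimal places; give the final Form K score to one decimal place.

569.2

Form J → anchor (Cohort 1): v = (3.1/71.1)(560 − 520.1) + 13.3 = 15.04
anchor → Form K (Cohort 2): y = (52.3/3.1)(15.04 − 11.6) + 511.2 = 569.2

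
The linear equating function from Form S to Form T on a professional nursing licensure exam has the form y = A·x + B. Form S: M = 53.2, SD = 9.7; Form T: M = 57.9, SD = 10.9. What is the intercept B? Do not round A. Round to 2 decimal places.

-1.88

A = SD_Y / SD_X = 10.9 / 9.7 = 1.123711
B = M_Y − A·M_X = 57.9 − 1.123711 × 53.2 = -1.88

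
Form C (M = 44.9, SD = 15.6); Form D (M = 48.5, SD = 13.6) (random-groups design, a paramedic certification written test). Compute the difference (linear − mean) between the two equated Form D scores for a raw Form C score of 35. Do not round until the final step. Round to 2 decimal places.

1.27

Mean-equated: 35 + (48.5 − 44.9) = 38.60
Linear-equated: (13.6/15.6)(35 − 44.9) + 48.5 = 39.869
Difference = 39.869 − 38.60 = 1.27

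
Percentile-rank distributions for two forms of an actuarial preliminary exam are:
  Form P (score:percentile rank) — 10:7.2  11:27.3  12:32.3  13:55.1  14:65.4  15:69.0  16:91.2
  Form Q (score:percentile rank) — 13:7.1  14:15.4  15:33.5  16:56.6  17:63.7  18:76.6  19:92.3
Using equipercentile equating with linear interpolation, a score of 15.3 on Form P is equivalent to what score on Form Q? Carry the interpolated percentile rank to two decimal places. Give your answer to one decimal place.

17.9

PR of 15.3 on Form P: 69.0 + (15.3 − 15)/(16 − 15) × (91.2 − 69.0) = 75.66
On Form Q, PR 75.66 falls between score 17 (PR 63.7) and 18 (PR 76.6).
Interpolate: 17 + (75.66 − 63.7)/(76.6 − 63.7) × (18 − 17) = 17.9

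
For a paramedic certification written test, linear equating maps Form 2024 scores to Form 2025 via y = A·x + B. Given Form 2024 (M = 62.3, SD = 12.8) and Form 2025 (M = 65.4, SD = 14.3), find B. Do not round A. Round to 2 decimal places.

-4.20

A = SD_Y / SD_X = 14.3 / 12.8 = 1.117188
B = M_Y − A·M_X = 65.4 − 1.117188 × 62.3 = -4.20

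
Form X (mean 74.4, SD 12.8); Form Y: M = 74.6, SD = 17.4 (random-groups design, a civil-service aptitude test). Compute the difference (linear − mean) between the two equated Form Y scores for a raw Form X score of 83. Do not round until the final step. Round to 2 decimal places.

Mean-equated: 83 + (74.6 − 74.4) = 83.20
Linear-equated: (17.4/12.8)(83 − 74.4) + 74.6 = 86.291
Difference = 86.291 − 83.20 = 3.09

3.09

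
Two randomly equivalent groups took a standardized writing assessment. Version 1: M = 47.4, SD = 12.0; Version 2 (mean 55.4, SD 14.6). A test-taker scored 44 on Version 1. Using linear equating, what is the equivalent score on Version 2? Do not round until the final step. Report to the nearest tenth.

51.3

Linear equating: y = (SD_Y/SD_X)(x − M_X) + M_Y
y = (14.6/12.0)(44 − 47.4) + 55.4
y = 1.216667 × -3.4 + 55.4 = -4.1367 + 55.4 = 51.3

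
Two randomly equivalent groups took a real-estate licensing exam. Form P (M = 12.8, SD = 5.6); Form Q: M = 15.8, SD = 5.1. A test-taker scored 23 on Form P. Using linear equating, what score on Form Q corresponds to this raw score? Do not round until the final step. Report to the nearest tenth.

Linear equating: y = (SD_Y/SD_X)(x − M_X) + M_Y
y = (5.1/5.6)(23 − 12.8) + 15.8
y = 0.910714 × 10.2 + 15.8 = 9.2893 + 15.8 = 25.1

25.1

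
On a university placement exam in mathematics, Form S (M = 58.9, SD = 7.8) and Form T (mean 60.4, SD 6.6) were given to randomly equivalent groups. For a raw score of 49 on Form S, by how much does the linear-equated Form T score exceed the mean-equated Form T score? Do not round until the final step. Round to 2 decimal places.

Mean-equated: 49 + (60.4 − 58.9) = 50.50
Linear-equated: (6.6/7.8)(49 − 58.9) + 60.4 = 52.023
Difference = 52.023 − 50.50 = 1.52

1.52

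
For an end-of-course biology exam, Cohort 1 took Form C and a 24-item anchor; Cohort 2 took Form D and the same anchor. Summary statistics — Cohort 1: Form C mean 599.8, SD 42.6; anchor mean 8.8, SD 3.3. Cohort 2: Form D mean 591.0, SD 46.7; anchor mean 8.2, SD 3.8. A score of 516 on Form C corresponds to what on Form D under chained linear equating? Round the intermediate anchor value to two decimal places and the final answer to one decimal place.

518.6

Form C → anchor (Cohort 1): v = (3.3/42.6)(516 − 599.8) + 8.8 = 2.31
anchor → Form D (Cohort 2): y = (46.7/3.8)(2.31 − 8.2) + 591.0 = 518.6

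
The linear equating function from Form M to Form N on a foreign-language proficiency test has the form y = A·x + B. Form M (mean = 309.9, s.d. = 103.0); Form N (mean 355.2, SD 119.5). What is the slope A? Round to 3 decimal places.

A = SD_Y / SD_X = 119.5 / 103.0 = 1.160

1.160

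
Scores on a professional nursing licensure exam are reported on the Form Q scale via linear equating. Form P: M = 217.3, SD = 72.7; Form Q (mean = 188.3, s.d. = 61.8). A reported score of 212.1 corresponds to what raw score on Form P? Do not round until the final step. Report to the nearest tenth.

Invert y = (SD_Y/SD_X)(x − M_X) + M_Y:
x = (SD_X/SD_Y)(y − M_Y) + M_X = (72.7/61.8)(212.1 − 188.3) + 217.3
x = 1.176375 × 23.800 + 217.3 = 245.3

245.3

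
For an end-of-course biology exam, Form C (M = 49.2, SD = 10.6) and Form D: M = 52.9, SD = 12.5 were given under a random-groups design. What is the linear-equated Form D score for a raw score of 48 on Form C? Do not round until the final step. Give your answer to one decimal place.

51.5

Linear equating: y = (SD_Y/SD_X)(x − M_X) + M_Y
y = (12.5/10.6)(48 − 49.2) + 52.9
y = 1.179245 × -1.2 + 52.9 = -1.4151 + 52.9 = 51.5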